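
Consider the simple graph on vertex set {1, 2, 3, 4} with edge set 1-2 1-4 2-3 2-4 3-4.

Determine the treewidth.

A width-2 tree decomposition is:
Bags: B1 = {1, 2, 4}  B2 = {2, 3, 4}
Tree: B1–B2
The largest bag has 3 vertices, giving width 2; this decomposition certifies tw(G) ≤ 2. Conversely, {1, 2, 4} is a clique of size 3, and the vertices of any clique must share a bag in every tree decomposition; so some bag has ≥ 3 vertices and tw(G) ≥ 2. Hence tw(G) = 2 exactly.

2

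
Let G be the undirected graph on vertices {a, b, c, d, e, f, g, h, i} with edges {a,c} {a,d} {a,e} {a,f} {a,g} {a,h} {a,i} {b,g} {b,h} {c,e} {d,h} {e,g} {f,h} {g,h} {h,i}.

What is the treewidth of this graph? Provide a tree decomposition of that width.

Every bag has size at most 3, so the width is 3 − 1 = 2 and tw(G) ≤ 2. Conversely, {a, e, g} is a clique of size 3, and the vertices of any clique must share a bag in every tree decomposition; so some bag has ≥ 3 vertices and tw(G) ≥ 2. Hence tw(G) = 2 exactly.

Treewidth 2.
One optimal decomposition is:
Bags: B1 = {a, g, h}  B2 = {a, e, g}  B3 = {a, d, h}  B4 = {a, f, h}  B5 = {a, h, i}  B6 = {b, g, h}  B7 = {a, c, e}
Tree: B1–B2, B1–B3, B1–B4, B1–B5, B1–B6, B2–B7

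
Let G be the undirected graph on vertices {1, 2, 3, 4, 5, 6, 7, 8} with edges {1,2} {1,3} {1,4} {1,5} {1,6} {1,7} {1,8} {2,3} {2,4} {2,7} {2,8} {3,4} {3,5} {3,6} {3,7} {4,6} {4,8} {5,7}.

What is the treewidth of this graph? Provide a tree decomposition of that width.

The largest bag has 4 vertices, giving width 3; this decomposition certifies tw(G) ≤ 3. On the other hand G contains the 4-clique {1, 2, 4, 8}. A clique must lie in a single bag of any decomposition, so no decomposition can have width below 3. The upper and lower bounds meet at 3, so that is the treewidth.

Treewidth 3.
One optimal decomposition is:
Bags: B1 = {1, 2, 4, 8}  B2 = {1, 2, 3, 4}  B3 = {1, 3, 4, 6}  B4 = {1, 2, 3, 7}  B5 = {1, 3, 5, 7}
Tree: B1–B2, B2–B3, B2–B4, B4–B5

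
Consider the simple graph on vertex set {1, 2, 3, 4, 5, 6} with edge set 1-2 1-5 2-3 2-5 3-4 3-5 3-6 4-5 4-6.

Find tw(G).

A width-2 tree decomposition is:
Bags: B1 = {3, 4, 5}  B2 = {2, 3, 5}  B3 = {1, 2, 5}  B4 = {3, 4, 6}
Tree: B1–B2, B2–B3, B1–B4
Every bag has size at most 3, so the width is 3 − 1 = 2 and tw(G) ≤ 2. Conversely, {1, 2, 5} is a clique of size 3, and the vertices of any clique must share a bag in every tree decomposition; so some bag has ≥ 3 vertices and tw(G) ≥ 2. Hence tw(G) = 2 exactly.

2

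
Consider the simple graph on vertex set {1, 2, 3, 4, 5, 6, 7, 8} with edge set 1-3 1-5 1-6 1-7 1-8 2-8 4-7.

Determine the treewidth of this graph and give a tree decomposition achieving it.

Treewidth 1.
One such decomposition:
Bags: B1 = {1, 8}  B2 = {1, 6}  B3 = {1, 3}  B4 = {1, 7}  B5 = {4, 7}  B6 = {2, 8}  B7 = {1, 5}
Tree: B1–B2, B2–B3, B2–B4, B4–B5, B1–B6, B3–B7

The largest bag has 2 vertices, giving width 1; this decomposition certifies tw(G) ≤ 1. G has an edge, so its treewidth is at least 1. The upper and lower bounds meet at 1, so that is the treewidth.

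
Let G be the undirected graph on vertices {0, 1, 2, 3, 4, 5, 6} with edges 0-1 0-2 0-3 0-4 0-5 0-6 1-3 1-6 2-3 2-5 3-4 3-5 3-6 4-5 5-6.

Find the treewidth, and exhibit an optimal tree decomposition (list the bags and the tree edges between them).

Every bag has size at most 4, so the width is 4 − 1 = 3 and tw(G) ≤ 3. Conversely, {0, 1, 3, 6} is a clique of size 4, and the vertices of any clique must share a bag in every tree decomposition; so some bag has ≥ 4 vertices and tw(G) ≥ 3. Therefore the treewidth is 3.

Treewidth 3.
Bags: B1 = {0, 3, 5, 6}  B2 = {0, 1, 3, 6}  B3 = {0, 2, 3, 5}  B4 = {0, 3, 4, 5}
Tree: B1–B2, B1–B3, B3–B4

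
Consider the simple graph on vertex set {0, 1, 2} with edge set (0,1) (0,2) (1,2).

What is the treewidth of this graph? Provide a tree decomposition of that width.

A single bag containing all 3 vertices is trivially a valid decomposition of width 2. Conversely, {0, 1, 2} is a clique of size 3, and the vertices of any clique must share a bag in every tree decomposition; so some bag has ≥ 3 vertices and tw(G) ≥ 2. Combining the bounds, tw(G) = 2.

Treewidth 2.
One such decomposition:
Bags: B1 = {0, 1, 2}
Tree: (single bag)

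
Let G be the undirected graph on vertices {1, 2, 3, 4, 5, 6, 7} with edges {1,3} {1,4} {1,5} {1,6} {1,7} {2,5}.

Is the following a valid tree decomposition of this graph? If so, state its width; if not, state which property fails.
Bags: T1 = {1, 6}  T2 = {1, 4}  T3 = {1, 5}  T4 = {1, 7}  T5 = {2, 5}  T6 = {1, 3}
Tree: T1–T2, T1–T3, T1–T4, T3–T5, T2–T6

Vertex coverage: the bags together contain {1, 2, 3, 4, 5, 6, 7}, the full vertex set. Edge coverage: each edge of G has both endpoints in at least one bag. Running intersection: for every vertex, the bags containing it form a connected subtree. All three properties hold, so this is a valid tree decomposition of width max|bag| − 1 = 1, and hence tw(G) ≤ 1.

Yes; width 1.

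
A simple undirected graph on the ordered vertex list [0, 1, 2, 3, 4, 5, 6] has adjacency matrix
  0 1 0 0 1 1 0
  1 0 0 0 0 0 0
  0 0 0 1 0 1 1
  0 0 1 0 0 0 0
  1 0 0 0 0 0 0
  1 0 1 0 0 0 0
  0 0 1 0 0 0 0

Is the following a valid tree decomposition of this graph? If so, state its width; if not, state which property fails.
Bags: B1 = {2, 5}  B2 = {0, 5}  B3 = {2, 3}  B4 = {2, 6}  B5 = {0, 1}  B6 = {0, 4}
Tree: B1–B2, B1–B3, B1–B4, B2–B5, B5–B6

Checking the three conditions: (i) the bags cover all of {0, 1, 2, 3, 4, 5, 6}; (ii) for each edge, some bag contains both endpoints; (iii) the bags containing any fixed vertex form a subtree. All hold, so the decomposition is valid with width 2 − 1 = 1.

Yes; width 1.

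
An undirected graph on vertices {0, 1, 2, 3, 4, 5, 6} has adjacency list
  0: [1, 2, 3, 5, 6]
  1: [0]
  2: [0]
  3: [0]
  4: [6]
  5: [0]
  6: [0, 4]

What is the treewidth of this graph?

A width-1 tree decomposition is:
Bags: B1 = {0, 3}  B2 = {0, 5}  B3 = {0, 1}  B4 = {0, 2}  B5 = {0, 6}  B6 = {4, 6}
Tree: B1–B2, B1–B3, B3–B4, B4–B5, B5–B6
Each bag holds 2 vertices, so the decomposition has width 1, which upper-bounds the treewidth. Since G has at least one edge (e.g. 3–0), it is not an edgeless graph, so tw(G) ≥ 1. Combining the bounds, tw(G) = 1.

1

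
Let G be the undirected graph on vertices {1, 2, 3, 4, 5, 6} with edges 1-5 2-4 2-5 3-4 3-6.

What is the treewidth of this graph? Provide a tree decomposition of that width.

The largest bag has 2 vertices, giving width 1; this decomposition certifies tw(G) ≤ 1. G has an edge, so its treewidth is at least 1. Combining the bounds, tw(G) = 1.

Treewidth 1.
One optimal decomposition is:
Bags: B1 = {3, 6}  B2 = {3, 4}  B3 = {2, 4}  B4 = {2, 5}  B5 = {1, 5}
Tree: B1–B2, B2–B3, B3–B4, B4–B5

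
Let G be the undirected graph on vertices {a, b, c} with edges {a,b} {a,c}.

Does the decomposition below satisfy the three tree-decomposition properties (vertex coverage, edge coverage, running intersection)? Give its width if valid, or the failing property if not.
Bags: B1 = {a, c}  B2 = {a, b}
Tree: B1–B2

Every vertex of G appears in some bag (union = {a, b, c}); every edge is covered by a bag; and for each vertex v the set of bags containing v is connected in the bag tree. The decomposition is therefore valid. The largest bag has 2 vertices, so the width is 1.

Yes; width 1.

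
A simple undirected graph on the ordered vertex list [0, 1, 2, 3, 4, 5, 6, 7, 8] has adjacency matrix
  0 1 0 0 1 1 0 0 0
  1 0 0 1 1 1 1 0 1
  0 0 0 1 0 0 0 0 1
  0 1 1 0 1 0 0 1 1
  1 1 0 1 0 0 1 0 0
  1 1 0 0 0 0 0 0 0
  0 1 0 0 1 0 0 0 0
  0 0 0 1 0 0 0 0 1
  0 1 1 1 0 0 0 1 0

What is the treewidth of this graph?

A width-2 tree decomposition is:
Bags: B1 = {1, 4, 6}  B2 = {1, 3, 4}  B3 = {1, 3, 8}  B4 = {2, 3, 8}  B5 = {0, 1, 4}  B6 = {3, 7, 8}  B7 = {0, 1, 5}
Tree: B1–B2, B2–B3, B3–B4, B2–B5, B4–B6, B5–B7
Every bag has size at most 3, so the width is 3 − 1 = 2 and tw(G) ≤ 2. For the lower bound, the 3 vertices {1, 3, 8} are pairwise adjacent, and any tree decomposition puts a clique entirely inside one bag — forcing width ≥ 2. Combining the bounds, tw(G) = 2.

2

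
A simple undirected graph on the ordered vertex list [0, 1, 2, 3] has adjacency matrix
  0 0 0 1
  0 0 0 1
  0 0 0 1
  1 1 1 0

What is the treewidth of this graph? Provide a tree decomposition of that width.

The largest bag has 2 vertices, giving width 1; this decomposition certifies tw(G) ≤ 1. G has an edge, so its treewidth is at least 1. Hence tw(G) = 1 exactly.

Treewidth 1.
One such decomposition:
Bags: B1 = {1, 3}  B2 = {0, 3}  B3 = {2, 3}
Tree: B1–B2, B2–B3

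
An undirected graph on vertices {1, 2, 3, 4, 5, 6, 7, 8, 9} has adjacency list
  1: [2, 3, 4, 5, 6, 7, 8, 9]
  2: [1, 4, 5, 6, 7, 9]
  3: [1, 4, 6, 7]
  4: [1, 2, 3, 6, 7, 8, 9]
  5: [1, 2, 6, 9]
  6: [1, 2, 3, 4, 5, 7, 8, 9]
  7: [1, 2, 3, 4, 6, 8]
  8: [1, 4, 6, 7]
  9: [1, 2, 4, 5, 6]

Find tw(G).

A width-4 tree decomposition is:
Bags: B1 = {1, 2, 4, 6, 9}  B2 = {1, 2, 4, 6, 7}  B3 = {1, 2, 5, 6, 9}  B4 = {1, 4, 6, 7, 8}  B5 = {1, 3, 4, 6, 7}
Tree: B1–B2, B1–B3, B2–B4, B2–B5
Each bag holds 5 vertices, so the decomposition has width 4, which upper-bounds the treewidth. On the other hand G contains the 5-clique {1, 2, 4, 6, 9}. A clique must lie in a single bag of any decomposition, so no decomposition can have width below 4. Hence tw(G) = 4 exactly.

4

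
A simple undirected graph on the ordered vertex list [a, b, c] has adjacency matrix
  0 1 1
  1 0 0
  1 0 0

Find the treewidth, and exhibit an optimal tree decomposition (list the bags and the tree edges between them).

The largest bag has 2 vertices, giving width 1; this decomposition certifies tw(G) ≤ 1. G has an edge, so its treewidth is at least 1. Hence tw(G) = 1 exactly.

Treewidth 1.
One such decomposition:
Bags: B1 = {a, b}  B2 = {a, c}
Tree: B1–B2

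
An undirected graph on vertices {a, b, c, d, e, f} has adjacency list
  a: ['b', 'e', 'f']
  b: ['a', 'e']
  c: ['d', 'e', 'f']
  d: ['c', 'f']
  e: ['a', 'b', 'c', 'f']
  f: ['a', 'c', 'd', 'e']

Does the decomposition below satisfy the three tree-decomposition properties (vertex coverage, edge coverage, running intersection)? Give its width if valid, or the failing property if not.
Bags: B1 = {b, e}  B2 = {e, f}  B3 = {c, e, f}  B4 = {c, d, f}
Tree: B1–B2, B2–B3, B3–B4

No — vertex a appears in no bag.

A tree decomposition must satisfy three properties: every vertex lies in some bag; for every edge, both endpoints lie together in some bag; and for every vertex, the bags containing it form a connected subtree. Here vertex a appears in no bag, so the decomposition is invalid.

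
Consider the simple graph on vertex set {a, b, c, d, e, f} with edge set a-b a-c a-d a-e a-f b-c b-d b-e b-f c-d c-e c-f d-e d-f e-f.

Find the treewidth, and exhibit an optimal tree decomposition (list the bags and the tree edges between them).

Treewidth 5.
Bags: B1 = {a, b, c, d, e, f}
Tree: (single bag)

With just one bag of size 6, the width is 6 − 1 = 5, so tw(G) ≤ 5. For the lower bound, the 6 vertices {a, b, c, d, e, f} are pairwise adjacent, and any tree decomposition puts a clique entirely inside one bag — forcing width ≥ 5. The upper and lower bounds meet at 5, so that is the treewidth.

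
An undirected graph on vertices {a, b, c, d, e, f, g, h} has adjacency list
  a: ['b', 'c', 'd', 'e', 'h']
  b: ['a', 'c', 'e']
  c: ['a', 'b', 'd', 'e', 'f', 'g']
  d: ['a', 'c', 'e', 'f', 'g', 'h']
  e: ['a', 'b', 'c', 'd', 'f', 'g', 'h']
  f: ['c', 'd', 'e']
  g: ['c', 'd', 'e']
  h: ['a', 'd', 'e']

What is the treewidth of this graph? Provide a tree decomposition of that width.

Each bag holds 4 vertices, so the decomposition has width 3, which upper-bounds the treewidth. Conversely, {a, d, e, h} is a clique of size 4, and the vertices of any clique must share a bag in every tree decomposition; so some bag has ≥ 4 vertices and tw(G) ≥ 3. Therefore the treewidth is 3.

Treewidth 3.
One such decomposition:
Bags: B1 = {a, c, d, e}  B2 = {a, d, e, h}  B3 = {c, d, e, g}  B4 = {a, b, c, e}  B5 = {c, d, e, f}
Tree: B1–B2, B1–B3, B1–B4, B3–B5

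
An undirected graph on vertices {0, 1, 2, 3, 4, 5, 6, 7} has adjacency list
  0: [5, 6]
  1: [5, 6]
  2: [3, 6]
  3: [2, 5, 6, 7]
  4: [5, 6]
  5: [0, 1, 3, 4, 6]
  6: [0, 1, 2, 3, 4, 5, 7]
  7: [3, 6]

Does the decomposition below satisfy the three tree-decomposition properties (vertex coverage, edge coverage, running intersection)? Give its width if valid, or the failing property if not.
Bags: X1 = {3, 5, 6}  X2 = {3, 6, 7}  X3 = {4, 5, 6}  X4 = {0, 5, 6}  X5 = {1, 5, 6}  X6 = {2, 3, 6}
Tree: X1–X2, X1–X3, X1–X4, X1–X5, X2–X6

Yes; width 2.

Every vertex of G appears in some bag (union = {0, 1, 2, 3, 4, 5, 6, 7}); every edge is covered by a bag; and for each vertex v the set of bags containing v is connected in the bag tree. The decomposition is therefore valid. The largest bag has 3 vertices, so the width is 2.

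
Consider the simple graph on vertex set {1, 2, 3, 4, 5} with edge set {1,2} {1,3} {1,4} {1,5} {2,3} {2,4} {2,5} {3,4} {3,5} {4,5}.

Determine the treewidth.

A width-4 tree decomposition is:
Bags: B1 = {1, 2, 3, 4, 5}
Tree: (single bag)
With just one bag of size 5, the width is 5 − 1 = 4, so tw(G) ≤ 4. For the lower bound, the 5 vertices {1, 2, 3, 4, 5} are pairwise adjacent, and any tree decomposition puts a clique entirely inside one bag — forcing width ≥ 4. Therefore the treewidth is 4.

4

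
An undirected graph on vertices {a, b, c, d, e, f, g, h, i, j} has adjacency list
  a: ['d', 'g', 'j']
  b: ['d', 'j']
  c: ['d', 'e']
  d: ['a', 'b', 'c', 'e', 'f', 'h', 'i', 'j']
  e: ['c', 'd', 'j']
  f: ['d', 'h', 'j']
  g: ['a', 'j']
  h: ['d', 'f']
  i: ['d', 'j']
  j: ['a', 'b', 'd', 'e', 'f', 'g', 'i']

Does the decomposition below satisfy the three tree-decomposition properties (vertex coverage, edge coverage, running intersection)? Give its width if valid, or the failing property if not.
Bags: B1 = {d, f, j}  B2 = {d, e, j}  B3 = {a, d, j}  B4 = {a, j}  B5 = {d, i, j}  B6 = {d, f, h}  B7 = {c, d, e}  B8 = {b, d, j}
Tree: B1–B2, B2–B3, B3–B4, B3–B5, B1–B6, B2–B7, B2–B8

A tree decomposition must satisfy three properties: every vertex lies in some bag; for every edge, both endpoints lie together in some bag; and for every vertex, the bags containing it form a connected subtree. Here vertex g appears in no bag, so the decomposition is invalid.

No — vertex g appears in no bag.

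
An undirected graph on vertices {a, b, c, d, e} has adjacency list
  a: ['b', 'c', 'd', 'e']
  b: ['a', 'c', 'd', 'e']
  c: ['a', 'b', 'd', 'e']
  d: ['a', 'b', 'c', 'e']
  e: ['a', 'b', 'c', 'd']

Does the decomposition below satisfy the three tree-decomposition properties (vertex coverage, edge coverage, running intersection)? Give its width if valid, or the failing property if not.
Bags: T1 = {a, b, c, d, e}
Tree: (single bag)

Yes; width 4.

Checking the three conditions: (i) the bags cover all of {a, b, c, d, e}; (ii) for each edge, some bag contains both endpoints; (iii) the bags containing any fixed vertex form a subtree. All hold, so the decomposition is valid with width 5 − 1 = 4.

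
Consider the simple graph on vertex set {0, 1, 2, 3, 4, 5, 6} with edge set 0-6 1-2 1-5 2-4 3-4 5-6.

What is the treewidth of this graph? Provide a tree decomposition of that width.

Each bag holds 2 vertices, so the decomposition has width 1, which upper-bounds the treewidth. Any graph with an edge has treewidth ≥ 1, and G has the edge 3–4. Combining the bounds, tw(G) = 1.

Treewidth 1.
One optimal decomposition is:
Bags: B1 = {3, 4}  B2 = {2, 4}  B3 = {1, 2}  B4 = {1, 5}  B5 = {5, 6}  B6 = {0, 6}
Tree: B1–B2, B2–B3, B3–B4, B4–B5, B5–B6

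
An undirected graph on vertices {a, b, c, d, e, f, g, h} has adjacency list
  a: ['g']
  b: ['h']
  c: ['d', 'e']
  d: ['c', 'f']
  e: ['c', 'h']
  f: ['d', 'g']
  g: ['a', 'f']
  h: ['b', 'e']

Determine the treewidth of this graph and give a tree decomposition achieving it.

Each bag holds 2 vertices, so the decomposition has width 1, which upper-bounds the treewidth. Any graph with an edge has treewidth ≥ 1, and G has the edge a–g. Therefore the treewidth is 1.

Treewidth 1.
Bags: B1 = {a, g}  B2 = {f, g}  B3 = {d, f}  B4 = {c, d}  B5 = {c, e}  B6 = {e, h}  B7 = {b, h}
Tree: B1–B2, B2–B3, B3–B4, B4–B5, B5–B6, B6–B7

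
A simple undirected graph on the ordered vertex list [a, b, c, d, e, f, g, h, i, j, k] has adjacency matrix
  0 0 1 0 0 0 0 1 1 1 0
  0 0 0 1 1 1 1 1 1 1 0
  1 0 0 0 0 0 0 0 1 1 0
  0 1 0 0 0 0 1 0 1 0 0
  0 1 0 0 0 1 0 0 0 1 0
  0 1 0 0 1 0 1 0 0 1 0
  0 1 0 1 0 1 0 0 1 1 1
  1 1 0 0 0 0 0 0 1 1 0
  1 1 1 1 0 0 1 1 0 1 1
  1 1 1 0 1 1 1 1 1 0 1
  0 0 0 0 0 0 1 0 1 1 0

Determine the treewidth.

3

A width-3 tree decomposition is:
Bags: B1 = {b, e, f, j}  B2 = {b, f, g, j}  B3 = {b, g, i, j}  B4 = {g, i, j, k}  B5 = {b, h, i, j}  B6 = {b, d, g, i}  B7 = {a, h, i, j}  B8 = {a, c, i, j}
Tree: B1–B2, B2–B3, B3–B4, B3–B5, B3–B6, B5–B7, B7–B8
The largest bag has 4 vertices, giving width 3; this decomposition certifies tw(G) ≤ 3. On the other hand G contains the 4-clique {b, d, g, i}. A clique must lie in a single bag of any decomposition, so no decomposition can have width below 3. The upper and lower bounds meet at 3, so that is the treewidth.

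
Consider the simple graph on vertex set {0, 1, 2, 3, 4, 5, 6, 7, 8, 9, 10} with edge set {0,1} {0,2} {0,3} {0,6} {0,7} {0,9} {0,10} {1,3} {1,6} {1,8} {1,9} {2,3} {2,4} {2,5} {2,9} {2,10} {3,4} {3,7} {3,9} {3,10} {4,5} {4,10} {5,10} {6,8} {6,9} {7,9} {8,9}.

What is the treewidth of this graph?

3

A width-3 tree decomposition is:
Bags: B1 = {0, 1, 3, 9}  B2 = {0, 2, 3, 9}  B3 = {0, 3, 7, 9}  B4 = {0, 2, 3, 10}  B5 = {0, 1, 6, 9}  B6 = {1, 6, 8, 9}  B7 = {2, 3, 4, 10}  B8 = {2, 4, 5, 10}
Tree: B1–B2, B2–B3, B2–B4, B1–B5, B5–B6, B4–B7, B7–B8
Every bag has size at most 4, so the width is 4 − 1 = 3 and tw(G) ≤ 3. For the lower bound, the 4 vertices {0, 1, 3, 9} are pairwise adjacent, and any tree decomposition puts a clique entirely inside one bag — forcing width ≥ 3. Hence tw(G) = 3 exactly.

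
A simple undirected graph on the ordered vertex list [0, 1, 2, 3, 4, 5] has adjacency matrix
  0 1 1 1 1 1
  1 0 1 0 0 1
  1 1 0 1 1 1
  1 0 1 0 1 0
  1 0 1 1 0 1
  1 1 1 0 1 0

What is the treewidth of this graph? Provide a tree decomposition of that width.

Each bag holds 4 vertices, so the decomposition has width 3, which upper-bounds the treewidth. Conversely, {0, 1, 2, 5} is a clique of size 4, and the vertices of any clique must share a bag in every tree decomposition; so some bag has ≥ 4 vertices and tw(G) ≥ 3. Combining the bounds, tw(G) = 3.

Treewidth 3.
One such decomposition:
Bags: B1 = {0, 2, 3, 4}  B2 = {0, 2, 4, 5}  B3 = {0, 1, 2, 5}
Tree: B1–B2, B2–B3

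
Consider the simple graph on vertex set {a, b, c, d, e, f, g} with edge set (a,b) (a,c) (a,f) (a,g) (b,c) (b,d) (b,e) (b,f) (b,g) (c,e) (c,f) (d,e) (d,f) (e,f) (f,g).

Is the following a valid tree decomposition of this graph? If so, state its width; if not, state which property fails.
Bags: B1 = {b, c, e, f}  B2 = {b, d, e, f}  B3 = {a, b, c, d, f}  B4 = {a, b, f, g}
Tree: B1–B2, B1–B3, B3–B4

A tree decomposition must satisfy three properties: every vertex lies in some bag; for every edge, both endpoints lie together in some bag; and for every vertex, the bags containing it form a connected subtree. Here bags containing vertex d are not connected in the tree, so the decomposition is invalid.

No — bags containing vertex d are not connected in the tree.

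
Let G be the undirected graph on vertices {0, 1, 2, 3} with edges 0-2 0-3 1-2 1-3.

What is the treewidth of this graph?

2

A width-2 tree decomposition is:
Bags: B1 = {0, 1, 2}  B2 = {0, 1, 3}
Tree: B1–B2
Every bag has size at most 3, so the width is 3 − 1 = 2 and tw(G) ≤ 2. The edges 1–2–0–3–1 form a cycle, so G is not a tree and its treewidth is at least 2. Hence tw(G) = 2 exactly.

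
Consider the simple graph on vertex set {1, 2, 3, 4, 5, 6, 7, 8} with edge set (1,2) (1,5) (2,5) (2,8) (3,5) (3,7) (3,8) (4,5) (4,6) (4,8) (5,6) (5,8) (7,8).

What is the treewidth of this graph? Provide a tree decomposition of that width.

The largest bag has 3 vertices, giving width 2; this decomposition certifies tw(G) ≤ 2. Conversely, {2, 5, 8} is a clique of size 3, and the vertices of any clique must share a bag in every tree decomposition; so some bag has ≥ 3 vertices and tw(G) ≥ 2. Therefore the treewidth is 2.

Treewidth 2.
Bags: B1 = {3, 5, 8}  B2 = {2, 5, 8}  B3 = {4, 5, 8}  B4 = {4, 5, 6}  B5 = {3, 7, 8}  B6 = {1, 2, 5}
Tree: B1–B2, B2–B3, B3–B4, B1–B5, B2–B6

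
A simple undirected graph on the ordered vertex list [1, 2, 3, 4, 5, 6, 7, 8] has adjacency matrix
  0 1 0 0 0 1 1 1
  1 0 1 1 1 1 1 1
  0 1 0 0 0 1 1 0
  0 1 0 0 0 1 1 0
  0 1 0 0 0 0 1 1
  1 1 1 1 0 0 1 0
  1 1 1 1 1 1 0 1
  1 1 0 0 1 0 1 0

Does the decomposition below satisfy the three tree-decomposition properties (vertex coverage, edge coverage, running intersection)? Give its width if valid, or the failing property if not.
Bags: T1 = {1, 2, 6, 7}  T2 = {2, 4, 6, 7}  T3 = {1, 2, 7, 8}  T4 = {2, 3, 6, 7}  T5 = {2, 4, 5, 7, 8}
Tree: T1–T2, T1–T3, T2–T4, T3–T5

A tree decomposition must satisfy three properties: every vertex lies in some bag; for every edge, both endpoints lie together in some bag; and for every vertex, the bags containing it form a connected subtree. Here bags containing vertex 4 are not connected in the tree, so the decomposition is invalid.

No — bags containing vertex 4 are not connected in the tree.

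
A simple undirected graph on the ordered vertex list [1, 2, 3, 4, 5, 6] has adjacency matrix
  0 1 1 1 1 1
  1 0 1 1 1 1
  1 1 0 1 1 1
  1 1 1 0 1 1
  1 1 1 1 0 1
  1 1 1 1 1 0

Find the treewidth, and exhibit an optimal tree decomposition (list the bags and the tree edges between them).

Treewidth 5.
One optimal decomposition is:
Bags: B1 = {1, 2, 3, 4, 5, 6}
Tree: (single bag)

A single bag containing all 6 vertices is trivially a valid decomposition of width 5. For the lower bound, the 6 vertices {1, 2, 3, 4, 5, 6} are pairwise adjacent, and any tree decomposition puts a clique entirely inside one bag — forcing width ≥ 5. The upper and lower bounds meet at 5, so that is the treewidth.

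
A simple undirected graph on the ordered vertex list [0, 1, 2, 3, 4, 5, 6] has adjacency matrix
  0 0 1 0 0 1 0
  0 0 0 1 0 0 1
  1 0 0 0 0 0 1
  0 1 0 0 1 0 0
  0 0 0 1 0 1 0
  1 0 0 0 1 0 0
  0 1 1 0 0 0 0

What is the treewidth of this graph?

2

A width-2 tree decomposition is:
Bags: B1 = {0, 2, 5}  B2 = {2, 5, 6}  B3 = {1, 5, 6}  B4 = {1, 3, 5}  B5 = {3, 4, 5}
Tree: B1–B2, B2–B3, B3–B4, B4–B5
The largest bag has 3 vertices, giving width 2; this decomposition certifies tw(G) ≤ 2. For the lower bound, G contains the cycle 5–0–2–6–1–3–4–5, so G is not a forest; only forests have treewidth ≤ 1, hence tw(G) ≥ 2. The upper and lower bounds meet at 2, so that is the treewidth.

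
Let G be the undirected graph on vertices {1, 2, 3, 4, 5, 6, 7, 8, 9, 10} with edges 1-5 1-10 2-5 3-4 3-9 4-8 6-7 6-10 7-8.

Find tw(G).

1

A width-1 tree decomposition is:
Bags: B1 = {3, 9}  B2 = {3, 4}  B3 = {4, 8}  B4 = {7, 8}  B5 = {6, 7}  B6 = {6, 10}  B7 = {1, 10}  B8 = {1, 5}  B9 = {2, 5}
Tree: B1–B2, B2–B3, B3–B4, B4–B5, B5–B6, B6–B7, B7–B8, B8–B9
Every bag has size at most 2, so the width is 2 − 1 = 1 and tw(G) ≤ 1. Any graph with an edge has treewidth ≥ 1, and G has the edge 9–3. Combining the bounds, tw(G) = 1.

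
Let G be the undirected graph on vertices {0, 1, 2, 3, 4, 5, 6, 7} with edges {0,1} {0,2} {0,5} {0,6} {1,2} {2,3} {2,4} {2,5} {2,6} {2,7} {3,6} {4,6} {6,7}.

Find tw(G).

A width-2 tree decomposition is:
Bags: B1 = {0, 2, 6}  B2 = {0, 1, 2}  B3 = {2, 3, 6}  B4 = {0, 2, 5}  B5 = {2, 4, 6}  B6 = {2, 6, 7}
Tree: B1–B2, B1–B3, B1–B4, B3–B5, B1–B6
Every bag has size at most 3, so the width is 3 − 1 = 2 and tw(G) ≤ 2. For the lower bound, the 3 vertices {0, 1, 2} are pairwise adjacent, and any tree decomposition puts a clique entirely inside one bag — forcing width ≥ 2. Hence tw(G) = 2 exactly.

2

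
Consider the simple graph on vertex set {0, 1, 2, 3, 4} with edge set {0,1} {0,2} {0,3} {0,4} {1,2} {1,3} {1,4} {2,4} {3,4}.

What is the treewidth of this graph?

3

A width-3 tree decomposition is:
Bags: B1 = {0, 1, 2, 4}  B2 = {0, 1, 3, 4}
Tree: B1–B2
Each bag holds 4 vertices, so the decomposition has width 3, which upper-bounds the treewidth. Conversely, {0, 1, 2, 4} is a clique of size 4, and the vertices of any clique must share a bag in every tree decomposition; so some bag has ≥ 4 vertices and tw(G) ≥ 3. Therefore the treewidth is 3.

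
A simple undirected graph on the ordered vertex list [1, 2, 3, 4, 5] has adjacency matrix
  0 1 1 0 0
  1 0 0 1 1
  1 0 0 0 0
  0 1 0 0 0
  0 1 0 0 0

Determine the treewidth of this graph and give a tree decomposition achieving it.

Treewidth 1.
Bags: B1 = {2, 5}  B2 = {1, 2}  B3 = {1, 3}  B4 = {2, 4}
Tree: B1–B2, B2–B3, B1–B4

Every bag has size at most 2, so the width is 2 − 1 = 1 and tw(G) ≤ 1. Since G has at least one edge (e.g. 2–5), it is not an edgeless graph, so tw(G) ≥ 1. Hence tw(G) = 1 exactly.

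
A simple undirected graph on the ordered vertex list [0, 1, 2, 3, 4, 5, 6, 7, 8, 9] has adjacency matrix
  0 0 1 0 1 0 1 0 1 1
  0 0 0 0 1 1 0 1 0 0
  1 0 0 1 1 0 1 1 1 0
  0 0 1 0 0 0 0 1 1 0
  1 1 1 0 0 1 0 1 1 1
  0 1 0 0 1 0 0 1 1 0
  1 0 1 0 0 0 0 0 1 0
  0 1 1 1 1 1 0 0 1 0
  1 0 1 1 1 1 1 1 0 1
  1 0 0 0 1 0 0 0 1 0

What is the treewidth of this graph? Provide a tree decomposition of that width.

Every bag has size at most 4, so the width is 4 − 1 = 3 and tw(G) ≤ 3. On the other hand G contains the 4-clique {0, 4, 8, 9}. A clique must lie in a single bag of any decomposition, so no decomposition can have width below 3. Therefore the treewidth is 3.

Treewidth 3.
One such decomposition:
Bags: B1 = {2, 4, 7, 8}  B2 = {4, 5, 7, 8}  B3 = {0, 2, 4, 8}  B4 = {1, 4, 5, 7}  B5 = {0, 2, 6, 8}  B6 = {2, 3, 7, 8}  B7 = {0, 4, 8, 9}
Tree: B1–B2, B1–B3, B2–B4, B3–B5, B1–B6, B3–B7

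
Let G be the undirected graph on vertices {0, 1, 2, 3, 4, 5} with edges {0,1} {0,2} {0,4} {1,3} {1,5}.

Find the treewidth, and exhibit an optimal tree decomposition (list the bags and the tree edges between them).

Each bag holds 2 vertices, so the decomposition has width 1, which upper-bounds the treewidth. Any graph with an edge has treewidth ≥ 1, and G has the edge 1–0. Hence tw(G) = 1 exactly.

Treewidth 1.
One optimal decomposition is:
Bags: B1 = {0, 1}  B2 = {1, 3}  B3 = {0, 2}  B4 = {0, 4}  B5 = {1, 5}
Tree: B1–B2, B1–B3, B3–B4, B1–B5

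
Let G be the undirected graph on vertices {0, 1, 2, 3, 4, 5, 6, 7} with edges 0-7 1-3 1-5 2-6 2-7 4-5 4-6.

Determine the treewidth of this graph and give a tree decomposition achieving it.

Treewidth 1.
Bags: B1 = {1, 3}  B2 = {1, 5}  B3 = {4, 5}  B4 = {4, 6}  B5 = {2, 6}  B6 = {2, 7}  B7 = {0, 7}
Tree: B1–B2, B2–B3, B3–B4, B4–B5, B5–B6, B6–B7

Each bag holds 2 vertices, so the decomposition has width 1, which upper-bounds the treewidth. Any graph with an edge has treewidth ≥ 1, and G has the edge 3–1. Therefore the treewidth is 1.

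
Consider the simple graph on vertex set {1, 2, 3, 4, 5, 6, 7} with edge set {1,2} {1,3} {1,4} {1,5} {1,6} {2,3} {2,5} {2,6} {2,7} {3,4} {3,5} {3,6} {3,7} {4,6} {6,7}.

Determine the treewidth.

A width-3 tree decomposition is:
Bags: B1 = {2, 3, 6, 7}  B2 = {1, 2, 3, 6}  B3 = {1, 3, 4, 6}  B4 = {1, 2, 3, 5}
Tree: B1–B2, B2–B3, B2–B4
Every bag has size at most 4, so the width is 4 − 1 = 3 and tw(G) ≤ 3. For the lower bound, the 4 vertices {1, 2, 3, 5} are pairwise adjacent, and any tree decomposition puts a clique entirely inside one bag — forcing width ≥ 3. Combining the bounds, tw(G) = 3.

3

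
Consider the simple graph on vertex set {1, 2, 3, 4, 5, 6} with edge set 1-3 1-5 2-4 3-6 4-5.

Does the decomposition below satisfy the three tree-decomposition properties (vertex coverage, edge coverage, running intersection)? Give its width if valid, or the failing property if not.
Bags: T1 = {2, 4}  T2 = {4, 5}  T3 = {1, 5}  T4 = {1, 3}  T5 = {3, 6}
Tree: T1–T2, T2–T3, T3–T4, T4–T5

Vertex coverage: the bags together contain {1, 2, 3, 4, 5, 6}, the full vertex set. Edge coverage: each edge of G has both endpoints in at least one bag. Running intersection: for every vertex, the bags containing it form a connected subtree. All three properties hold, so this is a valid tree decomposition of width max|bag| − 1 = 1, and hence tw(G) ≤ 1.

Yes; width 1.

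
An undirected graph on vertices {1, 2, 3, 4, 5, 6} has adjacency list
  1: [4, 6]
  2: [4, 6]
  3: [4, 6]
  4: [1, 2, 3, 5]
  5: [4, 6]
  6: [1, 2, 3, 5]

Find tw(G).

A width-2 tree decomposition is:
Bags: B1 = {4, 5, 6}  B2 = {1, 4, 6}  B3 = {2, 4, 6}  B4 = {3, 4, 6}
Tree: B1–B2, B2–B3, B3–B4
The largest bag has 3 vertices, giving width 2; this decomposition certifies tw(G) ≤ 2. For the lower bound, G contains the cycle 5–4–1–6–5, so G is not a forest; only forests have treewidth ≤ 1, hence tw(G) ≥ 2. Combining the bounds, tw(G) = 2.

2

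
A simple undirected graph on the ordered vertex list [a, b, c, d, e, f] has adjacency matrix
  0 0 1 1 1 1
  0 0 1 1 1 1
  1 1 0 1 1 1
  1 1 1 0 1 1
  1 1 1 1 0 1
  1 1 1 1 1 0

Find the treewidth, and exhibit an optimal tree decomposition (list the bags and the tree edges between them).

Each bag holds 5 vertices, so the decomposition has width 4, which upper-bounds the treewidth. Conversely, {a, c, d, e, f} is a clique of size 5, and the vertices of any clique must share a bag in every tree decomposition; so some bag has ≥ 5 vertices and tw(G) ≥ 4. Combining the bounds, tw(G) = 4.

Treewidth 4.
One such decomposition:
Bags: B1 = {a, c, d, e, f}  B2 = {b, c, d, e, f}
Tree: B1–B2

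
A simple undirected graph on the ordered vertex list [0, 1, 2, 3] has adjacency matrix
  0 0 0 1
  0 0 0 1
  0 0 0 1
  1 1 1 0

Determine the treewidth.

1

A width-1 tree decomposition is:
Bags: B1 = {1, 3}  B2 = {0, 3}  B3 = {2, 3}
Tree: B1–B2, B2–B3
Each bag holds 2 vertices, so the decomposition has width 1, which upper-bounds the treewidth. G has an edge, so its treewidth is at least 1. Combining the bounds, tw(G) = 1.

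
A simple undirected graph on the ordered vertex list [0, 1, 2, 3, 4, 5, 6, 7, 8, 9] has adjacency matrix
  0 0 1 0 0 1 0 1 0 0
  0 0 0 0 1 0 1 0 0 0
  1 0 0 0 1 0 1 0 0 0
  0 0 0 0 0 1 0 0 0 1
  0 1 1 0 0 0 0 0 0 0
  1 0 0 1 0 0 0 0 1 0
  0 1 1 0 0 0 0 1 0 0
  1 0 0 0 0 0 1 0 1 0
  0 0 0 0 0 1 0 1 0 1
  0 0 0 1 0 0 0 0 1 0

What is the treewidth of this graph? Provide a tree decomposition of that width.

Each bag holds 3 vertices, so the decomposition has width 2, which upper-bounds the treewidth. For the lower bound, G contains the cycle 3–9–8–5–3, so G is not a forest; only forests have treewidth ≤ 1, hence tw(G) ≥ 2. The upper and lower bounds meet at 2, so that is the treewidth.

Treewidth 2.
One optimal decomposition is:
Bags: B1 = {3, 5, 9}  B2 = {5, 8, 9}  B3 = {0, 5, 8}  B4 = {0, 7, 8}  B5 = {0, 2, 7}  B6 = {2, 6, 7}  B7 = {2, 4, 6}  B8 = {1, 4, 6}
Tree: B1–B2, B2–B3, B3–B4, B4–B5, B5–B6, B6–B7, B7–B8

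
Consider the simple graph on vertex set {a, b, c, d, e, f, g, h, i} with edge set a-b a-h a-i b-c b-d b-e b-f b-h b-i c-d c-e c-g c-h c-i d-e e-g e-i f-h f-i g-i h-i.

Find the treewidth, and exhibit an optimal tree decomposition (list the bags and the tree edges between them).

Treewidth 3.
Bags: B1 = {b, c, h, i}  B2 = {a, b, h, i}  B3 = {b, c, e, i}  B4 = {c, e, g, i}  B5 = {b, f, h, i}  B6 = {b, c, d, e}
Tree: B1–B2, B1–B3, B3–B4, B2–B5, B3–B6

Every bag has size at most 4, so the width is 4 − 1 = 3 and tw(G) ≤ 3. Conversely, {c, e, g, i} is a clique of size 4, and the vertices of any clique must share a bag in every tree decomposition; so some bag has ≥ 4 vertices and tw(G) ≥ 3. Combining the bounds, tw(G) = 3.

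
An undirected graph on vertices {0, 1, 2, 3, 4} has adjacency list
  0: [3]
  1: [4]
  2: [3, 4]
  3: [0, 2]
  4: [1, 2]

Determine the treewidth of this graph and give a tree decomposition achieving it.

Treewidth 1.
Bags: B1 = {1, 4}  B2 = {2, 4}  B3 = {2, 3}  B4 = {0, 3}
Tree: B1–B2, B2–B3, B3–B4

Each bag holds 2 vertices, so the decomposition has width 1, which upper-bounds the treewidth. G has an edge, so its treewidth is at least 1. The upper and lower bounds meet at 1, so that is the treewidth.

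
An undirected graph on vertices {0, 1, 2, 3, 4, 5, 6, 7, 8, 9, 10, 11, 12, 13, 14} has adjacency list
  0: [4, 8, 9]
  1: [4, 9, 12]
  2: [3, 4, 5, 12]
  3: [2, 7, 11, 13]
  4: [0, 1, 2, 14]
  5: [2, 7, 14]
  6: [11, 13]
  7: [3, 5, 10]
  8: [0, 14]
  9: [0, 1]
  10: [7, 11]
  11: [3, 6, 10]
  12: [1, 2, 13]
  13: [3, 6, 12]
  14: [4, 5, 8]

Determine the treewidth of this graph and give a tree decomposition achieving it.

Treewidth 3.
One optimal decomposition is:
Bags: B1 = {6, 7, 10, 11}  B2 = {3, 6, 7, 11}  B3 = {3, 6, 7, 13}  B4 = {3, 5, 7, 13}  B5 = {2, 3, 5, 13}  B6 = {2, 5, 12, 13}  B7 = {2, 5, 12, 14}  B8 = {2, 4, 12, 14}  B9 = {1, 4, 12, 14}  B10 = {1, 4, 8, 14}  B11 = {0, 1, 4, 8}  B12 = {0, 1, 8, 9}
Tree: B1–B2, B2–B3, B3–B4, B4–B5, B5–B6, B6–B7, B7–B8, B8–B9, B9–B10, B10–B11, B11–B12

Every bag has size at most 4, so the width is 4 − 1 = 3 and tw(G) ≤ 3. For the lower bound: the 4 vertex sets {6,10,11}, {7}, {3}, {2,5,12,13} are disjoint, each induces a connected subgraph, and every pair is joined by at least one edge of G. Contracting each set to a single vertex therefore yields K_{4} as a minor, and since treewidth is minor-monotone, tw(G) ≥ tw(K_{4}) = 3. Combining the bounds, tw(G) = 3.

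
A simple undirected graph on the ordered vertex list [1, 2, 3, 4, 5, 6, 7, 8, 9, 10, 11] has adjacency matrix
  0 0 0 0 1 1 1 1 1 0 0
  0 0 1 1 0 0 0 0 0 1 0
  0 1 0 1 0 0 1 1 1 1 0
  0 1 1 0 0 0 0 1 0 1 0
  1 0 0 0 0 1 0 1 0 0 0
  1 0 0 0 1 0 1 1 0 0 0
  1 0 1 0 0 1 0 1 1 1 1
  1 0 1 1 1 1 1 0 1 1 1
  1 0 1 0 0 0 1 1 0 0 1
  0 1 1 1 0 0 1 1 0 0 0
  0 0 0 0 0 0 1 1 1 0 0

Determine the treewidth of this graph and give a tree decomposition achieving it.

Each bag holds 4 vertices, so the decomposition has width 3, which upper-bounds the treewidth. Conversely, {3, 4, 8, 10} is a clique of size 4, and the vertices of any clique must share a bag in every tree decomposition; so some bag has ≥ 4 vertices and tw(G) ≥ 3. The upper and lower bounds meet at 3, so that is the treewidth.

Treewidth 3.
Bags: B1 = {3, 7, 8, 10}  B2 = {3, 7, 8, 9}  B3 = {3, 4, 8, 10}  B4 = {1, 7, 8, 9}  B5 = {1, 6, 7, 8}  B6 = {1, 5, 6, 8}  B7 = {7, 8, 9, 11}  B8 = {2, 3, 4, 10}
Tree: B1–B2, B1–B3, B2–B4, B4–B5, B5–B6, B2–B7, B3–B8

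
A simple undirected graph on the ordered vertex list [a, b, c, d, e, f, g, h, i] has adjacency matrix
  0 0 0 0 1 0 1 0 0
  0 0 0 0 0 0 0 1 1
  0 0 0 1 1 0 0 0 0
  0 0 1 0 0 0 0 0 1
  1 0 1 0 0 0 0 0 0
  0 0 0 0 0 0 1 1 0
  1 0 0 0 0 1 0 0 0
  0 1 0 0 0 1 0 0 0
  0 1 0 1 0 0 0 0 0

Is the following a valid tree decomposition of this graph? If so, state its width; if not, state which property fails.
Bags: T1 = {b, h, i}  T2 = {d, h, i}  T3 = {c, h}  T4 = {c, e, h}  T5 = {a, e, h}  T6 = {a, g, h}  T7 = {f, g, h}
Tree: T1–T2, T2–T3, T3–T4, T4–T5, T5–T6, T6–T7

A tree decomposition must satisfy three properties: every vertex lies in some bag; for every edge, both endpoints lie together in some bag; and for every vertex, the bags containing it form a connected subtree. Here edge (d,c) lies in no bag, so the decomposition is invalid.

No — edge (d,c) lies in no bag.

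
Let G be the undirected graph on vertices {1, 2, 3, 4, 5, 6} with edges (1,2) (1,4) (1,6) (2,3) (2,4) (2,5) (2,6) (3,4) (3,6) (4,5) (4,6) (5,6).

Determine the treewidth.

A width-3 tree decomposition is:
Bags: B1 = {2, 3, 4, 6}  B2 = {2, 4, 5, 6}  B3 = {1, 2, 4, 6}
Tree: B1–B2, B1–B3
The largest bag has 4 vertices, giving width 3; this decomposition certifies tw(G) ≤ 3. For the lower bound, the 4 vertices {1, 2, 4, 6} are pairwise adjacent, and any tree decomposition puts a clique entirely inside one bag — forcing width ≥ 3. Hence tw(G) = 3 exactly.

3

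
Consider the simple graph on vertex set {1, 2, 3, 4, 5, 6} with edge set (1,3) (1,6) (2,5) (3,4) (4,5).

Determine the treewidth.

A width-1 tree decomposition is:
Bags: B1 = {2, 5}  B2 = {4, 5}  B3 = {3, 4}  B4 = {1, 3}  B5 = {1, 6}
Tree: B1–B2, B2–B3, B3–B4, B4–B5
Every bag has size at most 2, so the width is 2 − 1 = 1 and tw(G) ≤ 1. Since G has at least one edge (e.g. 2–5), it is not an edgeless graph, so tw(G) ≥ 1. Hence tw(G) = 1 exactly.

1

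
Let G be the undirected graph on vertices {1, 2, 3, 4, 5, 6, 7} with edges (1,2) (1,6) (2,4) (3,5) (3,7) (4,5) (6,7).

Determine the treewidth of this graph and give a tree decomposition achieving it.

Treewidth 2.
One optimal decomposition is:
Bags: B1 = {2, 4, 5}  B2 = {2, 3, 5}  B3 = {2, 3, 7}  B4 = {2, 6, 7}  B5 = {1, 2, 6}
Tree: B1–B2, B2–B3, B3–B4, B4–B5

Each bag holds 3 vertices, so the decomposition has width 2, which upper-bounds the treewidth. The edges 2–4–5–3–7–6–1–2 form a cycle, so G is not a tree and its treewidth is at least 2. Therefore the treewidth is 2.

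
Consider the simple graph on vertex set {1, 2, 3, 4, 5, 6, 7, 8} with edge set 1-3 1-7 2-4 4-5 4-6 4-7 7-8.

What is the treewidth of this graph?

A width-1 tree decomposition is:
Bags: B1 = {2, 4}  B2 = {4, 7}  B3 = {7, 8}  B4 = {4, 6}  B5 = {1, 7}  B6 = {4, 5}  B7 = {1, 3}
Tree: B1–B2, B2–B3, B1–B4, B3–B5, B1–B6, B5–B7
Every bag has size at most 2, so the width is 2 − 1 = 1 and tw(G) ≤ 1. Any graph with an edge has treewidth ≥ 1, and G has the edge 2–4. Hence tw(G) = 1 exactly.

1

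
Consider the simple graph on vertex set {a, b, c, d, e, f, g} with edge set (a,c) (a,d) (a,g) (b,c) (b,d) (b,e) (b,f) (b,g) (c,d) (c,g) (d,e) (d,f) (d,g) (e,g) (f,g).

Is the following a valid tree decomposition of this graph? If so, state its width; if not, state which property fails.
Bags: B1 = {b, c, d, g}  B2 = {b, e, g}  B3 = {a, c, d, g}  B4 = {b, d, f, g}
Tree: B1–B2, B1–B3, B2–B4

A tree decomposition must satisfy three properties: every vertex lies in some bag; for every edge, both endpoints lie together in some bag; and for every vertex, the bags containing it form a connected subtree. Here edge (d,e) lies in no bag, so the decomposition is invalid.

No — edge (d,e) lies in no bag.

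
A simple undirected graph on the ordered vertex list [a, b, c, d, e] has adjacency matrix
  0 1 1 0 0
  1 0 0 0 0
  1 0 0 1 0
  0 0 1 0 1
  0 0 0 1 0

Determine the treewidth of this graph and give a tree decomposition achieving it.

Treewidth 1.
One optimal decomposition is:
Bags: B1 = {a, b}  B2 = {a, c}  B3 = {c, d}  B4 = {d, e}
Tree: B1–B2, B2–B3, B3–B4

Each bag holds 2 vertices, so the decomposition has width 1, which upper-bounds the treewidth. G has an edge, so its treewidth is at least 1. The upper and lower bounds meet at 1, so that is the treewidth.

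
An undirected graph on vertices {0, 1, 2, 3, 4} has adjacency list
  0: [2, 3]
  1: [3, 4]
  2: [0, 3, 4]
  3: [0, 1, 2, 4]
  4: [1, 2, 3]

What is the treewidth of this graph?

2

A width-2 tree decomposition is:
Bags: B1 = {2, 3, 4}  B2 = {1, 3, 4}  B3 = {0, 2, 3}
Tree: B1–B2, B1–B3
The largest bag has 3 vertices, giving width 2; this decomposition certifies tw(G) ≤ 2. For the lower bound, the 3 vertices {1, 3, 4} are pairwise adjacent, and any tree decomposition puts a clique entirely inside one bag — forcing width ≥ 2. Therefore the treewidth is 2.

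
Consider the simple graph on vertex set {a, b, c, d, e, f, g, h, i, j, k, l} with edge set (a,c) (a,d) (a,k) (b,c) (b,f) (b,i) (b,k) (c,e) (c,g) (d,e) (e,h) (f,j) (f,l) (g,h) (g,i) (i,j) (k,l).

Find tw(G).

A width-3 tree decomposition is:
Bags: B1 = {f, j, k, l}  B2 = {b, f, j, k}  B3 = {b, i, j, k}  B4 = {a, b, i, k}  B5 = {a, b, c, i}  B6 = {a, c, g, i}  B7 = {a, c, d, g}  B8 = {c, d, e, g}  B9 = {d, e, g, h}
Tree: B1–B2, B2–B3, B3–B4, B4–B5, B5–B6, B6–B7, B7–B8, B8–B9
Each bag holds 4 vertices, so the decomposition has width 3, which upper-bounds the treewidth. For the lower bound: the 4 vertex sets {f,j,l}, {k}, {b}, {a,c,g,i} are disjoint, each induces a connected subgraph, and every pair is joined by at least one edge of G. Contracting each set to a single vertex therefore yields K_{4} as a minor, and since treewidth is minor-monotone, tw(G) ≥ tw(K_{4}) = 3. Combining the bounds, tw(G) = 3.

3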